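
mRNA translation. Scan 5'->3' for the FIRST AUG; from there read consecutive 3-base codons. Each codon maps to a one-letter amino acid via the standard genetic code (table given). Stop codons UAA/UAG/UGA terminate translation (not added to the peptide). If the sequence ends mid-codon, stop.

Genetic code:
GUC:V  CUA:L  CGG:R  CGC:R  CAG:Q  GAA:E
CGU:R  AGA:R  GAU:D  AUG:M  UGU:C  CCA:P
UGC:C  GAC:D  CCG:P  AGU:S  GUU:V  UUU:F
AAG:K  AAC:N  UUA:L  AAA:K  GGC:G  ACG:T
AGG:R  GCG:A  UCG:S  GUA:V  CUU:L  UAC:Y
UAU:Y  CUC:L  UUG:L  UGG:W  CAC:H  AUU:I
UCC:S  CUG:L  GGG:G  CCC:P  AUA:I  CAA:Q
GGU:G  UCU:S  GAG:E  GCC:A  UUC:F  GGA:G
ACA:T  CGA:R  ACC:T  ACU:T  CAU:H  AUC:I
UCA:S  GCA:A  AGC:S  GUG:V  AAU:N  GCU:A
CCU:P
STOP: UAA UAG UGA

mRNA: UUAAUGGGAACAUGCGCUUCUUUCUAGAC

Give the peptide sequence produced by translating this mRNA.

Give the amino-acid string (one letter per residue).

Answer: MGTCASF

Derivation:
start AUG at pos 3
pos 3: AUG -> M; peptide=M
pos 6: GGA -> G; peptide=MG
pos 9: ACA -> T; peptide=MGT
pos 12: UGC -> C; peptide=MGTC
pos 15: GCU -> A; peptide=MGTCA
pos 18: UCU -> S; peptide=MGTCAS
pos 21: UUC -> F; peptide=MGTCASF
pos 24: UAG -> STOP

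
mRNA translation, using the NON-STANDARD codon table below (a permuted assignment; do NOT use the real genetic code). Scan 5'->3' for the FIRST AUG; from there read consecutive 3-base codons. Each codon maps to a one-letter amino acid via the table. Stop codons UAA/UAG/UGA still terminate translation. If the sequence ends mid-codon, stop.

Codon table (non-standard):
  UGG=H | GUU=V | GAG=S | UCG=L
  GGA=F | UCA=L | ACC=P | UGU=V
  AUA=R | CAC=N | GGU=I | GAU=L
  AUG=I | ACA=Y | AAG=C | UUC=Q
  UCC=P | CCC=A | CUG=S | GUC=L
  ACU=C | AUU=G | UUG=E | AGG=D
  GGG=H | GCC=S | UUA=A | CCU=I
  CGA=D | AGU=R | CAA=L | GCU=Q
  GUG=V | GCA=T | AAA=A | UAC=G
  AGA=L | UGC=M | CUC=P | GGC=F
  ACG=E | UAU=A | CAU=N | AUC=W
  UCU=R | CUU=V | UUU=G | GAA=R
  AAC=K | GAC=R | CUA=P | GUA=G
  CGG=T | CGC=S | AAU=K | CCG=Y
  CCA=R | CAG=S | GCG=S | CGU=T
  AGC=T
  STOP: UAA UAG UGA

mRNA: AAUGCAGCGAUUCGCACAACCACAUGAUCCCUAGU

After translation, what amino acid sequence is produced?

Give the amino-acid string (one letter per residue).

start AUG at pos 1
pos 1: AUG -> I; peptide=I
pos 4: CAG -> S; peptide=IS
pos 7: CGA -> D; peptide=ISD
pos 10: UUC -> Q; peptide=ISDQ
pos 13: GCA -> T; peptide=ISDQT
pos 16: CAA -> L; peptide=ISDQTL
pos 19: CCA -> R; peptide=ISDQTLR
pos 22: CAU -> N; peptide=ISDQTLRN
pos 25: GAU -> L; peptide=ISDQTLRNL
pos 28: CCC -> A; peptide=ISDQTLRNLA
pos 31: UAG -> STOP

Answer: ISDQTLRNLA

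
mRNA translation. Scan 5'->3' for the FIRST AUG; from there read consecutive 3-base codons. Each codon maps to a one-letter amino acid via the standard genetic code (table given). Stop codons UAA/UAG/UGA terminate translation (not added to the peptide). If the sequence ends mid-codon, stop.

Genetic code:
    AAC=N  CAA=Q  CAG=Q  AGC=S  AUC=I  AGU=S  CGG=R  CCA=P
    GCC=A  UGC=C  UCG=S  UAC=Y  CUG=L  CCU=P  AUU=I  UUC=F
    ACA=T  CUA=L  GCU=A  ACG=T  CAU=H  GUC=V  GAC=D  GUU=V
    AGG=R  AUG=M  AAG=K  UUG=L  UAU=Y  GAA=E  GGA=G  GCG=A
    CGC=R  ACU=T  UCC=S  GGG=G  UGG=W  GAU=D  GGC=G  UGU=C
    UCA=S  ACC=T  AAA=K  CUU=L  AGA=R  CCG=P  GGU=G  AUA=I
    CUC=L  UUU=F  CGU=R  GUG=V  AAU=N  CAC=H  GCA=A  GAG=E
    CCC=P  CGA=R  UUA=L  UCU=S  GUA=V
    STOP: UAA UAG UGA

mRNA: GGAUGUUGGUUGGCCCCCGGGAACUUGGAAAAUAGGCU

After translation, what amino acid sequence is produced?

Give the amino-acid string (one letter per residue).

Answer: MLVGPRELGK

Derivation:
start AUG at pos 2
pos 2: AUG -> M; peptide=M
pos 5: UUG -> L; peptide=ML
pos 8: GUU -> V; peptide=MLV
pos 11: GGC -> G; peptide=MLVG
pos 14: CCC -> P; peptide=MLVGP
pos 17: CGG -> R; peptide=MLVGPR
pos 20: GAA -> E; peptide=MLVGPRE
pos 23: CUU -> L; peptide=MLVGPREL
pos 26: GGA -> G; peptide=MLVGPRELG
pos 29: AAA -> K; peptide=MLVGPRELGK
pos 32: UAG -> STOP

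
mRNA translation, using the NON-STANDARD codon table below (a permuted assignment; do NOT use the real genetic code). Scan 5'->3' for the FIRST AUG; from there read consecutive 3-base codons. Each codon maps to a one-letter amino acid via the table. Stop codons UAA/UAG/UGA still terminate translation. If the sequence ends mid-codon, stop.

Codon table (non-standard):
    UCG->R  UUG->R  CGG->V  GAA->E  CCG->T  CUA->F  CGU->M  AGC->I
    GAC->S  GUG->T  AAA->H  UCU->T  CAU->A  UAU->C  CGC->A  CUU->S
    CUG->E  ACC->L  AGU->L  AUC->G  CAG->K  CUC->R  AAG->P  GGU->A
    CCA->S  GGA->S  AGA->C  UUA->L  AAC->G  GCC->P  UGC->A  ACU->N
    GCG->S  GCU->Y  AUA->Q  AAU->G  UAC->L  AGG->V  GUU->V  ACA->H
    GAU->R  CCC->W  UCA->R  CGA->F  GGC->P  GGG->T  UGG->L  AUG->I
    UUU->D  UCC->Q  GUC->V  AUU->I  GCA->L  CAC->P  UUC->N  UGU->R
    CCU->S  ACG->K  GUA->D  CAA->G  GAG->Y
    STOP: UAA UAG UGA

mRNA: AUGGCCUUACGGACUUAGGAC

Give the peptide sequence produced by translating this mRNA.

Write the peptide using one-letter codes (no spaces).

start AUG at pos 0
pos 0: AUG -> I; peptide=I
pos 3: GCC -> P; peptide=IP
pos 6: UUA -> L; peptide=IPL
pos 9: CGG -> V; peptide=IPLV
pos 12: ACU -> N; peptide=IPLVN
pos 15: UAG -> STOP

Answer: IPLVN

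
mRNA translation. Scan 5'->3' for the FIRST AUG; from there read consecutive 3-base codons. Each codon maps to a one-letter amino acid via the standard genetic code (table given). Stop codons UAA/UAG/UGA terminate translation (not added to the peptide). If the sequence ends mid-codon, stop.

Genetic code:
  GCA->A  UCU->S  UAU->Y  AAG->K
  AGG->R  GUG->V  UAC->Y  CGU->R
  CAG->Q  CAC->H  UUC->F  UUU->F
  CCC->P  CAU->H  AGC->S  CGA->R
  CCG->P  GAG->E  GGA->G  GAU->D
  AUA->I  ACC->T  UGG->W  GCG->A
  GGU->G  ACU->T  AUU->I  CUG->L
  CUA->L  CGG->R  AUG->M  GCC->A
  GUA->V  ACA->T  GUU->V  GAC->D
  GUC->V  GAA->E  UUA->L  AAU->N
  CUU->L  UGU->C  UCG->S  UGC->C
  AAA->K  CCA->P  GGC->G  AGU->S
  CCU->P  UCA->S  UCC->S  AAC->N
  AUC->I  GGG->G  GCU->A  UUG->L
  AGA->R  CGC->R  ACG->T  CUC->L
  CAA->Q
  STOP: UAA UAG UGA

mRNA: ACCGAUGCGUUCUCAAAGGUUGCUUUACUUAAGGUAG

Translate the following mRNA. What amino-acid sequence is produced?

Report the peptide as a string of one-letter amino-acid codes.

Answer: MRSQRLLYLR

Derivation:
start AUG at pos 4
pos 4: AUG -> M; peptide=M
pos 7: CGU -> R; peptide=MR
pos 10: UCU -> S; peptide=MRS
pos 13: CAA -> Q; peptide=MRSQ
pos 16: AGG -> R; peptide=MRSQR
pos 19: UUG -> L; peptide=MRSQRL
pos 22: CUU -> L; peptide=MRSQRLL
pos 25: UAC -> Y; peptide=MRSQRLLY
pos 28: UUA -> L; peptide=MRSQRLLYL
pos 31: AGG -> R; peptide=MRSQRLLYLR
pos 34: UAG -> STOP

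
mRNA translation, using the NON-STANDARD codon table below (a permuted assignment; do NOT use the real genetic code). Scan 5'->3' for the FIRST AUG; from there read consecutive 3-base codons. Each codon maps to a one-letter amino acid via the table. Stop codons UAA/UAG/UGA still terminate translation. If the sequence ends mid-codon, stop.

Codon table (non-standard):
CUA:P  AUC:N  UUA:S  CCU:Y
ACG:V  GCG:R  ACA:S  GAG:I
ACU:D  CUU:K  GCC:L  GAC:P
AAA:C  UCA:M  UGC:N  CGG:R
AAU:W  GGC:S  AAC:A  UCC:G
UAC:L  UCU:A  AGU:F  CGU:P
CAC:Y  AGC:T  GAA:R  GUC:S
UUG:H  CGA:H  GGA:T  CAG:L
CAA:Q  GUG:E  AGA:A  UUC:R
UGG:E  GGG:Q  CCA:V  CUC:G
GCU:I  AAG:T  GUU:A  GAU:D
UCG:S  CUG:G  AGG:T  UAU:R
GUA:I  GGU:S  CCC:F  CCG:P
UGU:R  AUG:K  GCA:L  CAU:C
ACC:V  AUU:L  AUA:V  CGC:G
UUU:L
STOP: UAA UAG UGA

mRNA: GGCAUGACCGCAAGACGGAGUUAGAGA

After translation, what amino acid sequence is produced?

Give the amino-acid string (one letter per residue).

Answer: KVLARF

Derivation:
start AUG at pos 3
pos 3: AUG -> K; peptide=K
pos 6: ACC -> V; peptide=KV
pos 9: GCA -> L; peptide=KVL
pos 12: AGA -> A; peptide=KVLA
pos 15: CGG -> R; peptide=KVLAR
pos 18: AGU -> F; peptide=KVLARF
pos 21: UAG -> STOP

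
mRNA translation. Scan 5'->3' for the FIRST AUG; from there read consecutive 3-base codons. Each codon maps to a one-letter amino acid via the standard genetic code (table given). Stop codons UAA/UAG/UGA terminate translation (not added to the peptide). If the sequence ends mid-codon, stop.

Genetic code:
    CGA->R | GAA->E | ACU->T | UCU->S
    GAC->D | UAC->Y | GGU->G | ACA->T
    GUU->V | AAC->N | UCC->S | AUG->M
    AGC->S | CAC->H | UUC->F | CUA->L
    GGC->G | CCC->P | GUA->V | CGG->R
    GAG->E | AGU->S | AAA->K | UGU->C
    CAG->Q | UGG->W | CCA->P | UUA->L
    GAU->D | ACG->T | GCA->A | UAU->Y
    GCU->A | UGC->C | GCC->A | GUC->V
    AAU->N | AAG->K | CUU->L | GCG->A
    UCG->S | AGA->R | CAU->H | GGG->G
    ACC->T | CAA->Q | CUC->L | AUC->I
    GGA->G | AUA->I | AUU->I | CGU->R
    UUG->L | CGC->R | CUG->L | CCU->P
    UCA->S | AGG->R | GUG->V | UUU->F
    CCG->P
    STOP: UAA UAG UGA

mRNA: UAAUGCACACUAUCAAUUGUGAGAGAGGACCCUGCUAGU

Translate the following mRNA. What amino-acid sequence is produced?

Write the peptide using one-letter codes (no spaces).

Answer: MHTINCERGPC

Derivation:
start AUG at pos 2
pos 2: AUG -> M; peptide=M
pos 5: CAC -> H; peptide=MH
pos 8: ACU -> T; peptide=MHT
pos 11: AUC -> I; peptide=MHTI
pos 14: AAU -> N; peptide=MHTIN
pos 17: UGU -> C; peptide=MHTINC
pos 20: GAG -> E; peptide=MHTINCE
pos 23: AGA -> R; peptide=MHTINCER
pos 26: GGA -> G; peptide=MHTINCERG
pos 29: CCC -> P; peptide=MHTINCERGP
pos 32: UGC -> C; peptide=MHTINCERGPC
pos 35: UAG -> STOP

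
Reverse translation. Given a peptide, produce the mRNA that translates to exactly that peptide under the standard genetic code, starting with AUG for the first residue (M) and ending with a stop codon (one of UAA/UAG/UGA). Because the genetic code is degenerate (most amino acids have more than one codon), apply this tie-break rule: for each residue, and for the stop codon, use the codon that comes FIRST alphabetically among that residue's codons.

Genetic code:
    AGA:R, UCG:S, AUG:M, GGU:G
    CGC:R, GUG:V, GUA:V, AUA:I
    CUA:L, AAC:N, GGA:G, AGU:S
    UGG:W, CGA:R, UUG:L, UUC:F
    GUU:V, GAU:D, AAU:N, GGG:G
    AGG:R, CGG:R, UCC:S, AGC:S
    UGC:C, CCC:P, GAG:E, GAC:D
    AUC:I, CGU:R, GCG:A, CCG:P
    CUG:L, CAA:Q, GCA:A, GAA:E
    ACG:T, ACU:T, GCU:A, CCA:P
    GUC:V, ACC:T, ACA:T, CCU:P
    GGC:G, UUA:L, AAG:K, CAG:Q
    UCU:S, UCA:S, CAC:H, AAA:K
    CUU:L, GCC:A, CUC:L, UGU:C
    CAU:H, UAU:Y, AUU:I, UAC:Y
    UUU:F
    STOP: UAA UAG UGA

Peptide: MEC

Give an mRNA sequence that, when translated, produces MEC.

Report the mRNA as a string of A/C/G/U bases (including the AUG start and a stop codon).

Answer: mRNA: AUGGAAUGCUAA

Derivation:
residue 1: M -> AUG (start codon)
residue 2: E codons sorted = GAA,GAG -> pick first = GAA
residue 3: C codons sorted = UGC,UGU -> pick first = UGC
terminator: stop codons sorted = UAA,UAG,UGA -> pick first = UAA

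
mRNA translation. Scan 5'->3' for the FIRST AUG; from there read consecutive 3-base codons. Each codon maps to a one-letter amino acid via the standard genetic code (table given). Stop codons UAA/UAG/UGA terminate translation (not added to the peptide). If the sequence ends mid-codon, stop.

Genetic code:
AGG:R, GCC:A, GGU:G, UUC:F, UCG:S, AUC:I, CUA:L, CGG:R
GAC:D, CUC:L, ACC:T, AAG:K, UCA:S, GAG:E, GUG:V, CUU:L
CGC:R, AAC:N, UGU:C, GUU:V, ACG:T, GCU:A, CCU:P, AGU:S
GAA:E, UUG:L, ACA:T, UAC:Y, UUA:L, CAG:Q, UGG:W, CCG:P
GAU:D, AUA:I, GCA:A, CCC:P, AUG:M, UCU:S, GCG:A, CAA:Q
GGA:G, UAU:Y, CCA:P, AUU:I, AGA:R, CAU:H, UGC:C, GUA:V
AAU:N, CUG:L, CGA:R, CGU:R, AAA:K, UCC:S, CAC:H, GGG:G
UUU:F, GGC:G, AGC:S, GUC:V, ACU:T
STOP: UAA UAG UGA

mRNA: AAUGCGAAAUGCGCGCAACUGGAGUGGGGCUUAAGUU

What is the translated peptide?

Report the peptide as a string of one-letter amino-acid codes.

start AUG at pos 1
pos 1: AUG -> M; peptide=M
pos 4: CGA -> R; peptide=MR
pos 7: AAU -> N; peptide=MRN
pos 10: GCG -> A; peptide=MRNA
pos 13: CGC -> R; peptide=MRNAR
pos 16: AAC -> N; peptide=MRNARN
pos 19: UGG -> W; peptide=MRNARNW
pos 22: AGU -> S; peptide=MRNARNWS
pos 25: GGG -> G; peptide=MRNARNWSG
pos 28: GCU -> A; peptide=MRNARNWSGA
pos 31: UAA -> STOP

Answer: MRNARNWSGA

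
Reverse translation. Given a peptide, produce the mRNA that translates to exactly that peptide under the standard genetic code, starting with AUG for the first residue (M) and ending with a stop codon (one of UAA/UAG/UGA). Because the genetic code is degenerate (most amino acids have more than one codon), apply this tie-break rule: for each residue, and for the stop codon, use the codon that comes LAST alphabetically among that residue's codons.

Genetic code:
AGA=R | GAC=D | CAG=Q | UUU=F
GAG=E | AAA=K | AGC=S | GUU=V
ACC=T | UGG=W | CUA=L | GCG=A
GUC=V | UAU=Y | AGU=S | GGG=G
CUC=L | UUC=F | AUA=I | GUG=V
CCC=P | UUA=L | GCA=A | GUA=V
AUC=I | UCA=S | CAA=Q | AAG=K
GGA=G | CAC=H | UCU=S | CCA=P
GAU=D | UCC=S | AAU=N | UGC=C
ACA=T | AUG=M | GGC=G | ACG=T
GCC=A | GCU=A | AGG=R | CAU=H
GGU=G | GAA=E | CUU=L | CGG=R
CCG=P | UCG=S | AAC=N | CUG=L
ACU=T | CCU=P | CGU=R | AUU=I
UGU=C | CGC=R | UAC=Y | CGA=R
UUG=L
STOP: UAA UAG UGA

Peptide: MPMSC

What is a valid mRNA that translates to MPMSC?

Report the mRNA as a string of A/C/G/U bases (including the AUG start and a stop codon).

Answer: mRNA: AUGCCUAUGUCUUGUUGA

Derivation:
residue 1: M -> AUG (start codon)
residue 2: P codons sorted = CCA,CCC,CCG,CCU -> pick last = CCU
residue 3: M -> AUG (only codon)
residue 4: S codons sorted = AGC,AGU,UCA,UCC,UCG,UCU -> pick last = UCU
residue 5: C codons sorted = UGC,UGU -> pick last = UGU
terminator: stop codons sorted = UAA,UAG,UGA -> pick last = UGA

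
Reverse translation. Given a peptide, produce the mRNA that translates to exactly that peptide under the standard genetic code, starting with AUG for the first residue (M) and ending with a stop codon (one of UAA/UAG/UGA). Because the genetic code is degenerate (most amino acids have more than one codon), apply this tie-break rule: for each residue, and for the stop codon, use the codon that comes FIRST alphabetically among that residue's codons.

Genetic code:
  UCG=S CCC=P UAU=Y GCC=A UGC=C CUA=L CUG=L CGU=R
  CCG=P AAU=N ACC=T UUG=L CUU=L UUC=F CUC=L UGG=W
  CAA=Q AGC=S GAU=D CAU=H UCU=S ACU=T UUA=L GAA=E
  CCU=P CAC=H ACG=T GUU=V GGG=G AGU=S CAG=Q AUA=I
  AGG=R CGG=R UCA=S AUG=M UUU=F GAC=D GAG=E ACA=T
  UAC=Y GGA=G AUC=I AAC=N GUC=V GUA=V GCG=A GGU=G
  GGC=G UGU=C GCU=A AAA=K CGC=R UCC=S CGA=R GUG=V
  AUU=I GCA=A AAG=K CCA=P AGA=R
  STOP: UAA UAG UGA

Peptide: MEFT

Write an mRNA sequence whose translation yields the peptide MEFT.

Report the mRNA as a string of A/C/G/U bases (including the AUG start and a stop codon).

Answer: mRNA: AUGGAAUUCACAUAA

Derivation:
residue 1: M -> AUG (start codon)
residue 2: E codons sorted = GAA,GAG -> pick first = GAA
residue 3: F codons sorted = UUC,UUU -> pick first = UUC
residue 4: T codons sorted = ACA,ACC,ACG,ACU -> pick first = ACA
terminator: stop codons sorted = UAA,UAG,UGA -> pick first = UAA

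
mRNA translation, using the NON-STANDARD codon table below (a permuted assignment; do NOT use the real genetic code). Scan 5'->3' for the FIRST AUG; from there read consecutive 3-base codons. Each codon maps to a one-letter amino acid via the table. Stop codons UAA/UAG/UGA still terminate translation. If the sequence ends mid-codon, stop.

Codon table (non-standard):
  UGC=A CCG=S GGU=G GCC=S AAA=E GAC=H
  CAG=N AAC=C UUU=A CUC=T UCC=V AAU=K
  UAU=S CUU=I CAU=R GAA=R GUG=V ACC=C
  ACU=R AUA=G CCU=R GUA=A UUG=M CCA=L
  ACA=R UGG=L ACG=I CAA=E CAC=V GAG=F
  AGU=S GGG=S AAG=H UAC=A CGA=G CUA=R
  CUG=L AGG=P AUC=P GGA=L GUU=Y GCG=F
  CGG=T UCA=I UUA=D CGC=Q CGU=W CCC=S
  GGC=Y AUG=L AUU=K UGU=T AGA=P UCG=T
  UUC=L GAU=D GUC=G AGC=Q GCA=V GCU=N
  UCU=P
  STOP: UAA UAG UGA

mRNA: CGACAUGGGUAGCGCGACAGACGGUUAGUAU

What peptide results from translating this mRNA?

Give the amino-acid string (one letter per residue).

Answer: LGQFRHG

Derivation:
start AUG at pos 4
pos 4: AUG -> L; peptide=L
pos 7: GGU -> G; peptide=LG
pos 10: AGC -> Q; peptide=LGQ
pos 13: GCG -> F; peptide=LGQF
pos 16: ACA -> R; peptide=LGQFR
pos 19: GAC -> H; peptide=LGQFRH
pos 22: GGU -> G; peptide=LGQFRHG
pos 25: UAG -> STOP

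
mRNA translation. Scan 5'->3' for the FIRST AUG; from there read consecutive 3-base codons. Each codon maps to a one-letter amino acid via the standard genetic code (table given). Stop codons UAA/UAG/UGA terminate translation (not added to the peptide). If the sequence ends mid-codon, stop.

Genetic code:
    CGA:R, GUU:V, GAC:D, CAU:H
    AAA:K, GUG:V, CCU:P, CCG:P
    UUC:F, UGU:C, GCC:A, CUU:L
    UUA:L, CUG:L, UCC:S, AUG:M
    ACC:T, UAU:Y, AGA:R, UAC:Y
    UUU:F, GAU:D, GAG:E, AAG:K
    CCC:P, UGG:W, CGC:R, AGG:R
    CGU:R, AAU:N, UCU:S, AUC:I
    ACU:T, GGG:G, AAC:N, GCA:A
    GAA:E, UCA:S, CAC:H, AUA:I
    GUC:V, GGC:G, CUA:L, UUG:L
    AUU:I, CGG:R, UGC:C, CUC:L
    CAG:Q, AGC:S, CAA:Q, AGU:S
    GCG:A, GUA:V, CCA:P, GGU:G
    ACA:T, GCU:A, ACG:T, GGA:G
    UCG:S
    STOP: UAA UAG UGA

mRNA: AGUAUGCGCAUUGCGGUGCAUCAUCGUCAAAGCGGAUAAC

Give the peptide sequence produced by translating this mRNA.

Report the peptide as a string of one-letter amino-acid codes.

Answer: MRIAVHHRQSG

Derivation:
start AUG at pos 3
pos 3: AUG -> M; peptide=M
pos 6: CGC -> R; peptide=MR
pos 9: AUU -> I; peptide=MRI
pos 12: GCG -> A; peptide=MRIA
pos 15: GUG -> V; peptide=MRIAV
pos 18: CAU -> H; peptide=MRIAVH
pos 21: CAU -> H; peptide=MRIAVHH
pos 24: CGU -> R; peptide=MRIAVHHR
pos 27: CAA -> Q; peptide=MRIAVHHRQ
pos 30: AGC -> S; peptide=MRIAVHHRQS
pos 33: GGA -> G; peptide=MRIAVHHRQSG
pos 36: UAA -> STOP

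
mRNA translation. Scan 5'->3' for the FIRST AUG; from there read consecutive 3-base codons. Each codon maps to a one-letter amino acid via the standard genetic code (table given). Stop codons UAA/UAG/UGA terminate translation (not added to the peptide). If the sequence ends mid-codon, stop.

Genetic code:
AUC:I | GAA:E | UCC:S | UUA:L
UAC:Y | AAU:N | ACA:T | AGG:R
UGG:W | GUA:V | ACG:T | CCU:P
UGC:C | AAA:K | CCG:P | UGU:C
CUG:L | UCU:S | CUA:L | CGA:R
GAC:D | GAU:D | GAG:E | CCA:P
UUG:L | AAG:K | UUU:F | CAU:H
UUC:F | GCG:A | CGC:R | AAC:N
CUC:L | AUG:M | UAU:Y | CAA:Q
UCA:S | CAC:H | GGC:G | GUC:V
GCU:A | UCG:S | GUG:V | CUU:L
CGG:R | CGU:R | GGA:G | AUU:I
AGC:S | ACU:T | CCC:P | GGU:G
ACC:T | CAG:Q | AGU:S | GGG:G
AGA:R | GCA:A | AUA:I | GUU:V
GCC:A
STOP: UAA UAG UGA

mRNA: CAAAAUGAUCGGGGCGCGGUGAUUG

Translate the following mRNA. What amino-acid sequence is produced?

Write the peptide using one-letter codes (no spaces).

start AUG at pos 4
pos 4: AUG -> M; peptide=M
pos 7: AUC -> I; peptide=MI
pos 10: GGG -> G; peptide=MIG
pos 13: GCG -> A; peptide=MIGA
pos 16: CGG -> R; peptide=MIGAR
pos 19: UGA -> STOP

Answer: MIGAR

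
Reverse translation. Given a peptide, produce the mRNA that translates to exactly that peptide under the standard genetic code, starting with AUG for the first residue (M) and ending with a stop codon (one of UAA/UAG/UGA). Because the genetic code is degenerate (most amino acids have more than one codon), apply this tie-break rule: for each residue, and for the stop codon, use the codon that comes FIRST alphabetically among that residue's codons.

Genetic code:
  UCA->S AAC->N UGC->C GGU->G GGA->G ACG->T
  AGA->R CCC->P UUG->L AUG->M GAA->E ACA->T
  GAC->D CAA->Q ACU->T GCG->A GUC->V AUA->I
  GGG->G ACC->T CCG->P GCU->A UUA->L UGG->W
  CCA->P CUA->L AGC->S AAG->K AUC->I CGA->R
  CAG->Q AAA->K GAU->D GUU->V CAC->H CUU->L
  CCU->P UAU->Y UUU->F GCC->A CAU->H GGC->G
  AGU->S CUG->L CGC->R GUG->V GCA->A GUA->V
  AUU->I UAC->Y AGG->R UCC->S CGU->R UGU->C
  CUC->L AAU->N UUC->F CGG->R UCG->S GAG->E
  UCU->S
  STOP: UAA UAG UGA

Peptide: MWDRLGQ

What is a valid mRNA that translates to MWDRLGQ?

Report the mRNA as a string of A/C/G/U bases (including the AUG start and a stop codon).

Answer: mRNA: AUGUGGGACAGACUAGGACAAUAA

Derivation:
residue 1: M -> AUG (start codon)
residue 2: W -> UGG (only codon)
residue 3: D codons sorted = GAC,GAU -> pick first = GAC
residue 4: R codons sorted = AGA,AGG,CGA,CGC,CGG,CGU -> pick first = AGA
residue 5: L codons sorted = CUA,CUC,CUG,CUU,UUA,UUG -> pick first = CUA
residue 6: G codons sorted = GGA,GGC,GGG,GGU -> pick first = GGA
residue 7: Q codons sorted = CAA,CAG -> pick first = CAA
terminator: stop codons sorted = UAA,UAG,UGA -> pick first = UAA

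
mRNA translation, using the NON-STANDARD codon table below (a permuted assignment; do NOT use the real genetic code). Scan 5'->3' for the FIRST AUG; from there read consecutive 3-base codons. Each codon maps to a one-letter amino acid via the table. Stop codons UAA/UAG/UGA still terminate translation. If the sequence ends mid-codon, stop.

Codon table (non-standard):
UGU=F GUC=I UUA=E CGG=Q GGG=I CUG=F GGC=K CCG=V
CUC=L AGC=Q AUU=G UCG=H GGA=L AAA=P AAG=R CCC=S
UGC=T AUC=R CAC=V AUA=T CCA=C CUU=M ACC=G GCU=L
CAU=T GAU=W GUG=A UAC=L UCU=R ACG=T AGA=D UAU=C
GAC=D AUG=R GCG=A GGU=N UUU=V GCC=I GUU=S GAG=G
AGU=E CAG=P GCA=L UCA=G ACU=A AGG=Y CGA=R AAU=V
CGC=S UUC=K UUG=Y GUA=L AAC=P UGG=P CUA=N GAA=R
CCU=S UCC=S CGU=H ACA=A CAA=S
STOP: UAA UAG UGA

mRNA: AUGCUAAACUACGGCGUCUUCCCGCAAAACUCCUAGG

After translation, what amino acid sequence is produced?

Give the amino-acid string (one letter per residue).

Answer: RNPLKIKVSPS

Derivation:
start AUG at pos 0
pos 0: AUG -> R; peptide=R
pos 3: CUA -> N; peptide=RN
pos 6: AAC -> P; peptide=RNP
pos 9: UAC -> L; peptide=RNPL
pos 12: GGC -> K; peptide=RNPLK
pos 15: GUC -> I; peptide=RNPLKI
pos 18: UUC -> K; peptide=RNPLKIK
pos 21: CCG -> V; peptide=RNPLKIKV
pos 24: CAA -> S; peptide=RNPLKIKVS
pos 27: AAC -> P; peptide=RNPLKIKVSP
pos 30: UCC -> S; peptide=RNPLKIKVSPS
pos 33: UAG -> STOP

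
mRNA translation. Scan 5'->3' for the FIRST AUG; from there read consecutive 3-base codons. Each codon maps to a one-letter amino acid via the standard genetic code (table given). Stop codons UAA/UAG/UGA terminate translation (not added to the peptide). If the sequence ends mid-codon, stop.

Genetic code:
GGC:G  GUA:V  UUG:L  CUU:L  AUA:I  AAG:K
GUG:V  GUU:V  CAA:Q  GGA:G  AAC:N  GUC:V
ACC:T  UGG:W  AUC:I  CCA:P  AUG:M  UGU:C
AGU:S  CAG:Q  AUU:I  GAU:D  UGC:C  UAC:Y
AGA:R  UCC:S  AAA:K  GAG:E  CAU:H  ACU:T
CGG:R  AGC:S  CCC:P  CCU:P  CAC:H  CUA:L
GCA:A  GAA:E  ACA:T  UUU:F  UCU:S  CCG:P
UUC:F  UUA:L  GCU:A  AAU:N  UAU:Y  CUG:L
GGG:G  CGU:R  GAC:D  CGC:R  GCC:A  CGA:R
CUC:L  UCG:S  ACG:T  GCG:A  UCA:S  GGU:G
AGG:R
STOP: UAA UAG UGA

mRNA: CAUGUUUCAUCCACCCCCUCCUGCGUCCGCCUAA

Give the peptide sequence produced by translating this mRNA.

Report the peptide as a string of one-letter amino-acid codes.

start AUG at pos 1
pos 1: AUG -> M; peptide=M
pos 4: UUU -> F; peptide=MF
pos 7: CAU -> H; peptide=MFH
pos 10: CCA -> P; peptide=MFHP
pos 13: CCC -> P; peptide=MFHPP
pos 16: CCU -> P; peptide=MFHPPP
pos 19: CCU -> P; peptide=MFHPPPP
pos 22: GCG -> A; peptide=MFHPPPPA
pos 25: UCC -> S; peptide=MFHPPPPAS
pos 28: GCC -> A; peptide=MFHPPPPASA
pos 31: UAA -> STOP

Answer: MFHPPPPASA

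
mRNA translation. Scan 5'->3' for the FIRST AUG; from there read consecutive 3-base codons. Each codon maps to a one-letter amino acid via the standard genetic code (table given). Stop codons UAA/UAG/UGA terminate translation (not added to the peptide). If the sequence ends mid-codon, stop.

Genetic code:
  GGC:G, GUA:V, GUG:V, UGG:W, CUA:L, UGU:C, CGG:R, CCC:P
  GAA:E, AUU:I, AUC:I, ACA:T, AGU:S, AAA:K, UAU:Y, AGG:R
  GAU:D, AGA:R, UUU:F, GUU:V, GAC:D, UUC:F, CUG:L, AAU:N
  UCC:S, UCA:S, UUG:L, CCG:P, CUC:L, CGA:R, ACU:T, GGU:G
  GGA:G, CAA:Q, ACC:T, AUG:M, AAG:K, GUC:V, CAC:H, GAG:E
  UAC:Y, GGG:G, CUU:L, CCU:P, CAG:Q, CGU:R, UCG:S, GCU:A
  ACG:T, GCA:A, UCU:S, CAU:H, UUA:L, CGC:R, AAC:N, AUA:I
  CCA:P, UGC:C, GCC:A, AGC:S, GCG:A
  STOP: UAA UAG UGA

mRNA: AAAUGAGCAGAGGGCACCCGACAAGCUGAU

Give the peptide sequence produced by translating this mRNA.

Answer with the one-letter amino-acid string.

Answer: MSRGHPTS

Derivation:
start AUG at pos 2
pos 2: AUG -> M; peptide=M
pos 5: AGC -> S; peptide=MS
pos 8: AGA -> R; peptide=MSR
pos 11: GGG -> G; peptide=MSRG
pos 14: CAC -> H; peptide=MSRGH
pos 17: CCG -> P; peptide=MSRGHP
pos 20: ACA -> T; peptide=MSRGHPT
pos 23: AGC -> S; peptide=MSRGHPTS
pos 26: UGA -> STOP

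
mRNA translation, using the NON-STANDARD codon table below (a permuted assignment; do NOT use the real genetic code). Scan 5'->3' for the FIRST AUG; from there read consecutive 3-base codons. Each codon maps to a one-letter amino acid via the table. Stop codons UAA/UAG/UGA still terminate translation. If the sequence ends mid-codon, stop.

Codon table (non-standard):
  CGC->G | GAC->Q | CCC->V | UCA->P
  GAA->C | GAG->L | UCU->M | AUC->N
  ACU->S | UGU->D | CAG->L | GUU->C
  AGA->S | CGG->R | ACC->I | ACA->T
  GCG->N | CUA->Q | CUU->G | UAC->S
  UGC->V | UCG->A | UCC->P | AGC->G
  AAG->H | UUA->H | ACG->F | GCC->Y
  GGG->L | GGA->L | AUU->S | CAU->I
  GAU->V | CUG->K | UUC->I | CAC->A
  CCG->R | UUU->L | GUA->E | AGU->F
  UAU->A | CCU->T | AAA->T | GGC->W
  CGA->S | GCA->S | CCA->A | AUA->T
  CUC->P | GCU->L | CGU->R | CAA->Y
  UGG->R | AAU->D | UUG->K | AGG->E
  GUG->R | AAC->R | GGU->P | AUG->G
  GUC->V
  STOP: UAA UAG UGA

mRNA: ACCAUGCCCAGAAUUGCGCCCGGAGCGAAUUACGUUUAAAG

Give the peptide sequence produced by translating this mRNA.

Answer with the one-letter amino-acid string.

Answer: GVSSNVLNDSC

Derivation:
start AUG at pos 3
pos 3: AUG -> G; peptide=G
pos 6: CCC -> V; peptide=GV
pos 9: AGA -> S; peptide=GVS
pos 12: AUU -> S; peptide=GVSS
pos 15: GCG -> N; peptide=GVSSN
pos 18: CCC -> V; peptide=GVSSNV
pos 21: GGA -> L; peptide=GVSSNVL
pos 24: GCG -> N; peptide=GVSSNVLN
pos 27: AAU -> D; peptide=GVSSNVLND
pos 30: UAC -> S; peptide=GVSSNVLNDS
pos 33: GUU -> C; peptide=GVSSNVLNDSC
pos 36: UAA -> STOP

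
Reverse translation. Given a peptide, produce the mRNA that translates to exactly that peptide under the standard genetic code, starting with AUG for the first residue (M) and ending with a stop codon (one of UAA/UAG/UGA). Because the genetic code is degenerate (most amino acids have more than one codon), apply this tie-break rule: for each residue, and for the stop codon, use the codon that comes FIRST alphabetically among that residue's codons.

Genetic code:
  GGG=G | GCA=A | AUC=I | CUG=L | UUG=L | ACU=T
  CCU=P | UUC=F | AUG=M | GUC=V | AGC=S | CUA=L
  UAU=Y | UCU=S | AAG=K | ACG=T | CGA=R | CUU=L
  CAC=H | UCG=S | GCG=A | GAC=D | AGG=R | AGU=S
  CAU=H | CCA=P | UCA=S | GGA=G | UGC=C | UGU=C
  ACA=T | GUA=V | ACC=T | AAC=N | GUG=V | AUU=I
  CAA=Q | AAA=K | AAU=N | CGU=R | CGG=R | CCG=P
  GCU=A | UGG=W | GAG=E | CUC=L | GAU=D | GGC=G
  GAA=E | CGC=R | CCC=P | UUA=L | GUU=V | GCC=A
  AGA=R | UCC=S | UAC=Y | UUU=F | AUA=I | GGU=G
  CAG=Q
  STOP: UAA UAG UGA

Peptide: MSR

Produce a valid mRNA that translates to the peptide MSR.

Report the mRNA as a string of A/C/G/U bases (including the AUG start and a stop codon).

Answer: mRNA: AUGAGCAGAUAA

Derivation:
residue 1: M -> AUG (start codon)
residue 2: S codons sorted = AGC,AGU,UCA,UCC,UCG,UCU -> pick first = AGC
residue 3: R codons sorted = AGA,AGG,CGA,CGC,CGG,CGU -> pick first = AGA
terminator: stop codons sorted = UAA,UAG,UGA -> pick first = UAA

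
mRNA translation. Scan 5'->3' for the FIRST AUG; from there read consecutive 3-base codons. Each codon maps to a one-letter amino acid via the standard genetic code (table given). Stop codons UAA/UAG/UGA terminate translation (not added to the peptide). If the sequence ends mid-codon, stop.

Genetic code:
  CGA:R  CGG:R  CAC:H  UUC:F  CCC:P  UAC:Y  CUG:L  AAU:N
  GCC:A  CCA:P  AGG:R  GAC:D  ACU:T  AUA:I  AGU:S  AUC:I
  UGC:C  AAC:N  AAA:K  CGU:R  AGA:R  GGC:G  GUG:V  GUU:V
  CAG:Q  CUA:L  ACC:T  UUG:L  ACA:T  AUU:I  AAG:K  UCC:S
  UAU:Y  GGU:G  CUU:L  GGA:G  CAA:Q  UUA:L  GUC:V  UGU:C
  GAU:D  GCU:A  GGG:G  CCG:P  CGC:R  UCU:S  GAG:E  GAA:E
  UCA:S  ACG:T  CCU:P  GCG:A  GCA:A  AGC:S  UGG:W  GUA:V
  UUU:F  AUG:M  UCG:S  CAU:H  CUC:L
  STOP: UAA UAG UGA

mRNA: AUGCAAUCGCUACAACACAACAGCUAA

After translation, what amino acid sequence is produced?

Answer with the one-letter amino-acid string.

start AUG at pos 0
pos 0: AUG -> M; peptide=M
pos 3: CAA -> Q; peptide=MQ
pos 6: UCG -> S; peptide=MQS
pos 9: CUA -> L; peptide=MQSL
pos 12: CAA -> Q; peptide=MQSLQ
pos 15: CAC -> H; peptide=MQSLQH
pos 18: AAC -> N; peptide=MQSLQHN
pos 21: AGC -> S; peptide=MQSLQHNS
pos 24: UAA -> STOP

Answer: MQSLQHNS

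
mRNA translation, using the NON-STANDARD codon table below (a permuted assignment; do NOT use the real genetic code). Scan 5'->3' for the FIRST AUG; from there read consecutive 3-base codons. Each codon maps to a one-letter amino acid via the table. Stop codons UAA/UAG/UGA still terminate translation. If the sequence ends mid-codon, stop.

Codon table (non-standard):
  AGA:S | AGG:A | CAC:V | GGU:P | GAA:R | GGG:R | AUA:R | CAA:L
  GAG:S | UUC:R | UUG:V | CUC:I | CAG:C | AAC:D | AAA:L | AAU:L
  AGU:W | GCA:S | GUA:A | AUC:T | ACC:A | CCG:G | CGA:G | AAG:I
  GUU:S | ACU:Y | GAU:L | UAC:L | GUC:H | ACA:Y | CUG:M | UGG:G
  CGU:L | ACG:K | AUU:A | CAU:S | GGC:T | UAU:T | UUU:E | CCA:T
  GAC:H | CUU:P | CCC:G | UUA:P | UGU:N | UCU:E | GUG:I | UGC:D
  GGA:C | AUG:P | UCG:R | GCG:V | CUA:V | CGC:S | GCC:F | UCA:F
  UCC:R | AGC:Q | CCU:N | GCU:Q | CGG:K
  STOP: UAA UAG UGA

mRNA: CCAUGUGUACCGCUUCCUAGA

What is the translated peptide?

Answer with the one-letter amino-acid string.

Answer: PNAQR

Derivation:
start AUG at pos 2
pos 2: AUG -> P; peptide=P
pos 5: UGU -> N; peptide=PN
pos 8: ACC -> A; peptide=PNA
pos 11: GCU -> Q; peptide=PNAQ
pos 14: UCC -> R; peptide=PNAQR
pos 17: UAG -> STOP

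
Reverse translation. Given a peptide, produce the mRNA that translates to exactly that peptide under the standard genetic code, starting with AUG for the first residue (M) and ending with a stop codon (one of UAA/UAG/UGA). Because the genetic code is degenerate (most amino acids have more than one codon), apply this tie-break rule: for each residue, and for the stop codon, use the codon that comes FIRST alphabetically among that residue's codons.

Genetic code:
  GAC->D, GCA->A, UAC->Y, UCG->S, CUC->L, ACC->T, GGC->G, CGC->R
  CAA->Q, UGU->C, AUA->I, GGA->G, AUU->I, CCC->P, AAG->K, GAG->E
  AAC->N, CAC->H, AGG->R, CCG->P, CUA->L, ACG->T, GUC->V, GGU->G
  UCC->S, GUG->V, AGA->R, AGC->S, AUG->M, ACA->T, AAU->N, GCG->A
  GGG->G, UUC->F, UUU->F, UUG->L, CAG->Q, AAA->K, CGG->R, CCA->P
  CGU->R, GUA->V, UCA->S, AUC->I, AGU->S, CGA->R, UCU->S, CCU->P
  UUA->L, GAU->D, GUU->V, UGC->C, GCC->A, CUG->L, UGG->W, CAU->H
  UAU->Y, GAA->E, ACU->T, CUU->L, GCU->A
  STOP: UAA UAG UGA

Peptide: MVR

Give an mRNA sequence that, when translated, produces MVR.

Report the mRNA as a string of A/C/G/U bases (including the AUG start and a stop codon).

residue 1: M -> AUG (start codon)
residue 2: V codons sorted = GUA,GUC,GUG,GUU -> pick first = GUA
residue 3: R codons sorted = AGA,AGG,CGA,CGC,CGG,CGU -> pick first = AGA
terminator: stop codons sorted = UAA,UAG,UGA -> pick first = UAA

Answer: mRNA: AUGGUAAGAUAA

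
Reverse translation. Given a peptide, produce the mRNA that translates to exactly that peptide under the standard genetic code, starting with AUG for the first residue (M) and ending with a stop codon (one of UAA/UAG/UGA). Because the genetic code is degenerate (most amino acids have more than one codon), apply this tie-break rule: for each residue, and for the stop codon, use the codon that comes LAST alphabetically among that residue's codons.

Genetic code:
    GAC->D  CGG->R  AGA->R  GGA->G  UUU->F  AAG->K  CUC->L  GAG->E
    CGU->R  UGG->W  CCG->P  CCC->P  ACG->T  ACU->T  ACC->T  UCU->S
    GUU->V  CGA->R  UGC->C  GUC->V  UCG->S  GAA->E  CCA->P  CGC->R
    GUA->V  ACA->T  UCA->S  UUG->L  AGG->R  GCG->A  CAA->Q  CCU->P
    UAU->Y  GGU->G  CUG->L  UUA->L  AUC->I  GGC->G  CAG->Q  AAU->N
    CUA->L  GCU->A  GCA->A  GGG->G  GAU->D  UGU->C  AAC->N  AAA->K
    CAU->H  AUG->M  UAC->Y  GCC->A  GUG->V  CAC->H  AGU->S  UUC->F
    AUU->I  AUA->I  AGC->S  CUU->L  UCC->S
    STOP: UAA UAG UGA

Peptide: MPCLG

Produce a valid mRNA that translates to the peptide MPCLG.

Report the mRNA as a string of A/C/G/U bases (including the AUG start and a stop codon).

residue 1: M -> AUG (start codon)
residue 2: P codons sorted = CCA,CCC,CCG,CCU -> pick last = CCU
residue 3: C codons sorted = UGC,UGU -> pick last = UGU
residue 4: L codons sorted = CUA,CUC,CUG,CUU,UUA,UUG -> pick last = UUG
residue 5: G codons sorted = GGA,GGC,GGG,GGU -> pick last = GGU
terminator: stop codons sorted = UAA,UAG,UGA -> pick last = UGA

Answer: mRNA: AUGCCUUGUUUGGGUUGA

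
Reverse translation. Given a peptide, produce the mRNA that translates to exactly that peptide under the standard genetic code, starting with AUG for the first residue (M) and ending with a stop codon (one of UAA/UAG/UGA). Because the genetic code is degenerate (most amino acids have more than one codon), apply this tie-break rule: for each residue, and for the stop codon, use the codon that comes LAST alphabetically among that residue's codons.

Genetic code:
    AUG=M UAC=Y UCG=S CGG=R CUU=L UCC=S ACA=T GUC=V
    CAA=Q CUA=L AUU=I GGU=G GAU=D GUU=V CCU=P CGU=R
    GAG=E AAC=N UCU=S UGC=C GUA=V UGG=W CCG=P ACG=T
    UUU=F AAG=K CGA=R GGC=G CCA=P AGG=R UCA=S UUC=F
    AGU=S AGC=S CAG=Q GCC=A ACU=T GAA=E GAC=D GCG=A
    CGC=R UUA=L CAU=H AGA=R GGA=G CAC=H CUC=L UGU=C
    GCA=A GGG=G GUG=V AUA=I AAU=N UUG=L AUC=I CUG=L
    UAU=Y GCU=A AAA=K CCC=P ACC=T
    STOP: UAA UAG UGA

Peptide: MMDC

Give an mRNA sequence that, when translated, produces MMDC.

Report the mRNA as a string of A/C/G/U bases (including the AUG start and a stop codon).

Answer: mRNA: AUGAUGGAUUGUUGA

Derivation:
residue 1: M -> AUG (start codon)
residue 2: M -> AUG (only codon)
residue 3: D codons sorted = GAC,GAU -> pick last = GAU
residue 4: C codons sorted = UGC,UGU -> pick last = UGU
terminator: stop codons sorted = UAA,UAG,UGA -> pick last = UGA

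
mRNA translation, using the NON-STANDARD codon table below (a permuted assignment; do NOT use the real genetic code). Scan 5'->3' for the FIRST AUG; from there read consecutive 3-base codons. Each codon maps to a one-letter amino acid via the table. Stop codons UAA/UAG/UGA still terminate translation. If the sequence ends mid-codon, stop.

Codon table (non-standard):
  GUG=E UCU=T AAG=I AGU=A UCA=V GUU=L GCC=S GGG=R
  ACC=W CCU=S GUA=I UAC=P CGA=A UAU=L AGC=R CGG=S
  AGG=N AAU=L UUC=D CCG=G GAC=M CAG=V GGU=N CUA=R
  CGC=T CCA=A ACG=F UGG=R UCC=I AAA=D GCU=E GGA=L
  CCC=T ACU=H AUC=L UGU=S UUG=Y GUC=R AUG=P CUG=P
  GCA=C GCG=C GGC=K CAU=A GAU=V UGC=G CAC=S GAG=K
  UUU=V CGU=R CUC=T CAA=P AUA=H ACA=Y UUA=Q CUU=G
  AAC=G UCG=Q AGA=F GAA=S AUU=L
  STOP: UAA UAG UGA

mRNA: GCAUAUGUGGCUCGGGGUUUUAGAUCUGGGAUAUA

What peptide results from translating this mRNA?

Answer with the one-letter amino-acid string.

start AUG at pos 4
pos 4: AUG -> P; peptide=P
pos 7: UGG -> R; peptide=PR
pos 10: CUC -> T; peptide=PRT
pos 13: GGG -> R; peptide=PRTR
pos 16: GUU -> L; peptide=PRTRL
pos 19: UUA -> Q; peptide=PRTRLQ
pos 22: GAU -> V; peptide=PRTRLQV
pos 25: CUG -> P; peptide=PRTRLQVP
pos 28: GGA -> L; peptide=PRTRLQVPL
pos 31: UAU -> L; peptide=PRTRLQVPLL
pos 34: only 1 nt remain (<3), stop (end of mRNA)

Answer: PRTRLQVPLL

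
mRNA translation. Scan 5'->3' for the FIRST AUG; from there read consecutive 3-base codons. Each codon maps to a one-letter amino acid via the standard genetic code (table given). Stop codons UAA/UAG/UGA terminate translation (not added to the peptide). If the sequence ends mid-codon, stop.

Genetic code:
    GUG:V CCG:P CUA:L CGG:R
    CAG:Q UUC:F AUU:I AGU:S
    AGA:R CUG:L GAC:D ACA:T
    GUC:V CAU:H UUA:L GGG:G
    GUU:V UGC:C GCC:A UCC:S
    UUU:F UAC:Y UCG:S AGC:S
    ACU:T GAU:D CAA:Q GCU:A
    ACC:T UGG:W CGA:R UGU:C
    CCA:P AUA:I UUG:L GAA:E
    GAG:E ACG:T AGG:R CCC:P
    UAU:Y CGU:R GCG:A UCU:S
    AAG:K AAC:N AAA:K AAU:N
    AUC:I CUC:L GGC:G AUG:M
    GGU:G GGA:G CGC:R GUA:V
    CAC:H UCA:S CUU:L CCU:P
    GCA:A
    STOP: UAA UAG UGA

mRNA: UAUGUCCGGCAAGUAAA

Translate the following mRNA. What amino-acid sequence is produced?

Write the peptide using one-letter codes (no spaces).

Answer: MSGK

Derivation:
start AUG at pos 1
pos 1: AUG -> M; peptide=M
pos 4: UCC -> S; peptide=MS
pos 7: GGC -> G; peptide=MSG
pos 10: AAG -> K; peptide=MSGK
pos 13: UAA -> STOP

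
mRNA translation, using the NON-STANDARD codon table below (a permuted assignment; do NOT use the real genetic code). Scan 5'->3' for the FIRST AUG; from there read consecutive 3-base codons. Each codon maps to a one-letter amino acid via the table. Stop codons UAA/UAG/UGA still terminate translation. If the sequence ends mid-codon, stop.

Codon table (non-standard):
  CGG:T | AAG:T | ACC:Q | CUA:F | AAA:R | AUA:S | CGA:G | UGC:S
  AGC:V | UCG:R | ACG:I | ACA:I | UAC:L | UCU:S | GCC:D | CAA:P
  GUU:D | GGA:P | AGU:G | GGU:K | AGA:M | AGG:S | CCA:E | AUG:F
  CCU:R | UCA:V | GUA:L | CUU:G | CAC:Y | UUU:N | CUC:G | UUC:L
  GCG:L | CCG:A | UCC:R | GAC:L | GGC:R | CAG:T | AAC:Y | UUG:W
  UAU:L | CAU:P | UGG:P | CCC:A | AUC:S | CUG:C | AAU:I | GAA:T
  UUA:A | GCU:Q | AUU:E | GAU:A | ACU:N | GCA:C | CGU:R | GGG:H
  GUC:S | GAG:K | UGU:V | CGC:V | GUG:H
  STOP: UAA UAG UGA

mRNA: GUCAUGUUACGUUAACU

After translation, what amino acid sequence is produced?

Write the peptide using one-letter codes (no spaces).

Answer: FAR

Derivation:
start AUG at pos 3
pos 3: AUG -> F; peptide=F
pos 6: UUA -> A; peptide=FA
pos 9: CGU -> R; peptide=FAR
pos 12: UAA -> STOP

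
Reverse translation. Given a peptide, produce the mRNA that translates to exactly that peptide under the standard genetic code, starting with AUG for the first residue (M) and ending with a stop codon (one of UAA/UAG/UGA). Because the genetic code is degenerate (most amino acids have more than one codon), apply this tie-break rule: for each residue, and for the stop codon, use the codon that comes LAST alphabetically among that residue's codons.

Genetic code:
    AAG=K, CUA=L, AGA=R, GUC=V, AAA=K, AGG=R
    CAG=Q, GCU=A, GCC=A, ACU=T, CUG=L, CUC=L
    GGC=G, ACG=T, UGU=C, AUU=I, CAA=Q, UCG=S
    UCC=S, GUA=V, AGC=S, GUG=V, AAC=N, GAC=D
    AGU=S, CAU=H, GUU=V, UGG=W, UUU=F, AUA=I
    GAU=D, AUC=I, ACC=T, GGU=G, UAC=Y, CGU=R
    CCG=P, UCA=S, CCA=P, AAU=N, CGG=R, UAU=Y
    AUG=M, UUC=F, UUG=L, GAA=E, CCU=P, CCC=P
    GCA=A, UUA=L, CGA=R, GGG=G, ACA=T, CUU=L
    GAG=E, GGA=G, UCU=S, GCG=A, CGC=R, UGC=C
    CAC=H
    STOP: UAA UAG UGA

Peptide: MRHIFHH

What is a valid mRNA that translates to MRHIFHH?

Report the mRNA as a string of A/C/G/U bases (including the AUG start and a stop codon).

Answer: mRNA: AUGCGUCAUAUUUUUCAUCAUUGA

Derivation:
residue 1: M -> AUG (start codon)
residue 2: R codons sorted = AGA,AGG,CGA,CGC,CGG,CGU -> pick last = CGU
residue 3: H codons sorted = CAC,CAU -> pick last = CAU
residue 4: I codons sorted = AUA,AUC,AUU -> pick last = AUU
residue 5: F codons sorted = UUC,UUU -> pick last = UUU
residue 6: H codons sorted = CAC,CAU -> pick last = CAU
residue 7: H codons sorted = CAC,CAU -> pick last = CAU
terminator: stop codons sorted = UAA,UAG,UGA -> pick last = UGA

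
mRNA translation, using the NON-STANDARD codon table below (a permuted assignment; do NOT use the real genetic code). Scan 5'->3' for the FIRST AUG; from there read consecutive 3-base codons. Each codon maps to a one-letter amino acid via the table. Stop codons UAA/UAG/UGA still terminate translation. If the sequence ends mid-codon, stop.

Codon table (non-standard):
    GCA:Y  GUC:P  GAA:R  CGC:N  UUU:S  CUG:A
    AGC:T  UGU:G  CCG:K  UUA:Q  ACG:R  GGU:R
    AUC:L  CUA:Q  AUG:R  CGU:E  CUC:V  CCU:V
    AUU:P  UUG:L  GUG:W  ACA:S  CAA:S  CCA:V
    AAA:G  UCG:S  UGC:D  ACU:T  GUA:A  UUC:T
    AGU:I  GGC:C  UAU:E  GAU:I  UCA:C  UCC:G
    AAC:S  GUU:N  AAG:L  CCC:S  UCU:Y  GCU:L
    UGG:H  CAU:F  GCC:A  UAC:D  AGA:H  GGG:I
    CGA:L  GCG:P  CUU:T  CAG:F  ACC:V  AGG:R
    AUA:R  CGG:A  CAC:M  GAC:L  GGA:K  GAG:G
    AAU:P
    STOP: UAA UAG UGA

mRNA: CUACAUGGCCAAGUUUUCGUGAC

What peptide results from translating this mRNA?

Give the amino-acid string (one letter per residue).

start AUG at pos 4
pos 4: AUG -> R; peptide=R
pos 7: GCC -> A; peptide=RA
pos 10: AAG -> L; peptide=RAL
pos 13: UUU -> S; peptide=RALS
pos 16: UCG -> S; peptide=RALSS
pos 19: UGA -> STOP

Answer: RALSS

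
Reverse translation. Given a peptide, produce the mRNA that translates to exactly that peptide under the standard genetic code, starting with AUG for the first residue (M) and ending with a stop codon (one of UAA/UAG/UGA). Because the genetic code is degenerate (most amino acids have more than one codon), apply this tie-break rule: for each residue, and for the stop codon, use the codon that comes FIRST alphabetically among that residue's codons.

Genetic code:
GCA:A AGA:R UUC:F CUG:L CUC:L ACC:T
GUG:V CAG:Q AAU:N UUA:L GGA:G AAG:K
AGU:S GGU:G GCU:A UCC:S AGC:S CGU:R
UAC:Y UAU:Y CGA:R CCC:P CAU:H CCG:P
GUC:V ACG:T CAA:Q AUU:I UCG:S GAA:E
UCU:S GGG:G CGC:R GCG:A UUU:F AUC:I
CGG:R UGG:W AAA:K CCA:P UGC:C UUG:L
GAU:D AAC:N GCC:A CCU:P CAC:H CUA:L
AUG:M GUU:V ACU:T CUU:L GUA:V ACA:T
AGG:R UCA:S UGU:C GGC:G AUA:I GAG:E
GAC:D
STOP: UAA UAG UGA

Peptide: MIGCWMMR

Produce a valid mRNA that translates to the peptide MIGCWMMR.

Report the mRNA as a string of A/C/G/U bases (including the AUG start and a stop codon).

residue 1: M -> AUG (start codon)
residue 2: I codons sorted = AUA,AUC,AUU -> pick first = AUA
residue 3: G codons sorted = GGA,GGC,GGG,GGU -> pick first = GGA
residue 4: C codons sorted = UGC,UGU -> pick first = UGC
residue 5: W -> UGG (only codon)
residue 6: M -> AUG (only codon)
residue 7: M -> AUG (only codon)
residue 8: R codons sorted = AGA,AGG,CGA,CGC,CGG,CGU -> pick first = AGA
terminator: stop codons sorted = UAA,UAG,UGA -> pick first = UAA

Answer: mRNA: AUGAUAGGAUGCUGGAUGAUGAGAUAA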